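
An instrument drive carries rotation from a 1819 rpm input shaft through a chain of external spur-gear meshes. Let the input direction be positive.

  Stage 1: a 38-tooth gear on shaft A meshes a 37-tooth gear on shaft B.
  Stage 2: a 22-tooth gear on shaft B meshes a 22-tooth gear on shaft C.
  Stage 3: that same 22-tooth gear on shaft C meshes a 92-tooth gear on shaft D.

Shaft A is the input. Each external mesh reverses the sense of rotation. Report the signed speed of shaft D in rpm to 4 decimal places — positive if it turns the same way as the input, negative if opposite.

Stage 1 [38T→37T]: ω = 1819.0000×38/37 = 1868.1622 rpm, dir flips to −; running = −1868.1622
Stage 2 [22T→22T]: ω = 1868.1622×22/22 = 1868.1622 rpm, dir flips to +; running = +1868.1622
Stage 3 [22T→92T]: ω = 1868.1622×22/92 = 446.7344 rpm, dir flips to −; running = −446.7344

-446.7344 rpm (opposite to input, |ω| = 446.7344 rpm)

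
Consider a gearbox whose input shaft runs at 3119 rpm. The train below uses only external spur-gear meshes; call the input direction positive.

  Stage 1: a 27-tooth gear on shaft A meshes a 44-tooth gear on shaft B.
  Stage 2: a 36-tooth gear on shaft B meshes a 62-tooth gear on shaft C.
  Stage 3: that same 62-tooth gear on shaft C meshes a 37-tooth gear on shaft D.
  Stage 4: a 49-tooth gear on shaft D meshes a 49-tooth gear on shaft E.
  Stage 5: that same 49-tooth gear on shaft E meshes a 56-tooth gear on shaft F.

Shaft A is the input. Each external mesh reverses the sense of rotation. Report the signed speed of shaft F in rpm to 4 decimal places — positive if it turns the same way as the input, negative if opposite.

Stage 1 [27T→44T]: ω = 3119.0000×27/44 = 1913.9318 rpm, dir flips to −; running = −1913.9318
Stage 2 [36T→62T]: ω = 1913.9318×36/62 = 1111.3152 rpm, dir flips to +; running = +1111.3152
Stage 3 [62T→37T]: ω = 1111.3152×62/37 = 1862.2039 rpm, dir flips to −; running = −1862.2039
Stage 4 [49T→49T]: ω = 1862.2039×49/49 = 1862.2039 rpm, dir flips to +; running = +1862.2039
Stage 5 [49T→56T]: ω = 1862.2039×49/56 = 1629.4284 rpm, dir flips to −; running = −1629.4284

-1629.4284 rpm (opposite to input, |ω| = 1629.4284 rpm)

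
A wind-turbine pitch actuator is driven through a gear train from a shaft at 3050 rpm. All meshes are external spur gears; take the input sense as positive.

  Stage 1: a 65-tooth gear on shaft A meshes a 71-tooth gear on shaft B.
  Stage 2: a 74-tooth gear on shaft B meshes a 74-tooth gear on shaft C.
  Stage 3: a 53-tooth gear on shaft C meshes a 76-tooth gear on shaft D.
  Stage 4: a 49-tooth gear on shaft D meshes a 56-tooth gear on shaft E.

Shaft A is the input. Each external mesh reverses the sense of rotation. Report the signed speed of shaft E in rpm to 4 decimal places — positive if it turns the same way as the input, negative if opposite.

Stage 1 [65T→71T]: ω = 3050.0000×65/71 = 2792.2535 rpm, dir flips to −; running = −2792.2535
Stage 2 [74T→74T]: ω = 2792.2535×74/74 = 2792.2535 rpm, dir flips to +; running = +2792.2535
Stage 3 [53T→76T]: ω = 2792.2535×53/76 = 1947.2294 rpm, dir flips to −; running = −1947.2294
Stage 4 [49T→56T]: ω = 1947.2294×49/56 = 1703.8258 rpm, dir flips to +; running = +1703.8258

+1703.8258 rpm (same as input, |ω| = 1703.8258 rpm)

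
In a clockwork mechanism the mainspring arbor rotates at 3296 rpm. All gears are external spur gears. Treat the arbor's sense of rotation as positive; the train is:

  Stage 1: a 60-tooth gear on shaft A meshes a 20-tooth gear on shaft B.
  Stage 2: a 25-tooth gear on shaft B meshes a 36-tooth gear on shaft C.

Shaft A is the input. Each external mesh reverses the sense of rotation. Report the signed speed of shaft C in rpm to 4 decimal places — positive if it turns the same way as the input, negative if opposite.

Stage 1 [60T→20T]: ω = 3296.0000×60/20 = 9888.0000 rpm, dir flips to −; running = −9888.0000
Stage 2 [25T→36T]: ω = 9888.0000×25/36 = 6866.6667 rpm, dir flips to +; running = +6866.6667

+6866.6667 rpm (same as input, |ω| = 6866.6667 rpm)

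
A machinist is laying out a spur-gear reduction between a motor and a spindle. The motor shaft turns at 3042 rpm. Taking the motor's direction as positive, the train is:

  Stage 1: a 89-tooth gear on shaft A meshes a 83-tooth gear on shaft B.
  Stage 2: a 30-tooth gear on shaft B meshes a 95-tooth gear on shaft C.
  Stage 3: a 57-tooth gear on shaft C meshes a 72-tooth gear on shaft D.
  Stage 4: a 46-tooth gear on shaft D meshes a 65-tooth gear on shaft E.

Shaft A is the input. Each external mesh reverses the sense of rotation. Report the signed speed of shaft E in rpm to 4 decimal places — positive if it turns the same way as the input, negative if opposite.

+577.1060 rpm (same as input, |ω| = 577.1060 rpm)

Stage 1 [89T→83T]: ω = 3042.0000×89/83 = 3261.9036 rpm, dir flips to −; running = −3261.9036
Stage 2 [30T→95T]: ω = 3261.9036×30/95 = 1030.0748 rpm, dir flips to +; running = +1030.0748
Stage 3 [57T→72T]: ω = 1030.0748×57/72 = 815.4759 rpm, dir flips to −; running = −815.4759
Stage 4 [46T→65T]: ω = 815.4759×46/65 = 577.1060 rpm, dir flips to +; running = +577.1060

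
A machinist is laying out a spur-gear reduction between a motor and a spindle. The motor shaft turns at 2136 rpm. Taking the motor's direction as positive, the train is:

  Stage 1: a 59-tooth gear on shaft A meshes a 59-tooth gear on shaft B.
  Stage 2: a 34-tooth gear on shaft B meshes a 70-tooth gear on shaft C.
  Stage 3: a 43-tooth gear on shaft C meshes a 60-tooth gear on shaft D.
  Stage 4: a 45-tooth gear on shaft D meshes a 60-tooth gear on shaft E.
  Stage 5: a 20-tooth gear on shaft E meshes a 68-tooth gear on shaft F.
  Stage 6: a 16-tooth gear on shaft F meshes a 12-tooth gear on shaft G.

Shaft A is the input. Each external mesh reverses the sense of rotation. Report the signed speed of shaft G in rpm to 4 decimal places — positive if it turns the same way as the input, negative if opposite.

+218.6857 rpm (same as input, |ω| = 218.6857 rpm)

Stage 1 [59T→59T]: ω = 2136.0000×59/59 = 2136.0000 rpm, dir flips to −; running = −2136.0000
Stage 2 [34T→70T]: ω = 2136.0000×34/70 = 1037.4857 rpm, dir flips to +; running = +1037.4857
Stage 3 [43T→60T]: ω = 1037.4857×43/60 = 743.5314 rpm, dir flips to −; running = −743.5314
Stage 4 [45T→60T]: ω = 743.5314×45/60 = 557.6486 rpm, dir flips to +; running = +557.6486
Stage 5 [20T→68T]: ω = 557.6486×20/68 = 164.0143 rpm, dir flips to −; running = −164.0143
Stage 6 [16T→12T]: ω = 164.0143×16/12 = 218.6857 rpm, dir flips to +; running = +218.6857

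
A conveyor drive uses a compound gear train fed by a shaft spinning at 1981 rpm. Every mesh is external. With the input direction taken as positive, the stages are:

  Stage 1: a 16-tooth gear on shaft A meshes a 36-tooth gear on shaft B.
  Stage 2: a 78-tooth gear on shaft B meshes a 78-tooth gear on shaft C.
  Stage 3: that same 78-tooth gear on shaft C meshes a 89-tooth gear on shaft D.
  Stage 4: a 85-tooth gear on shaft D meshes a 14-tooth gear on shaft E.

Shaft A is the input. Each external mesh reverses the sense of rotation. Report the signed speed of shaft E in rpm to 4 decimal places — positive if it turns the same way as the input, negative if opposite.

Stage 1 [16T→36T]: ω = 1981.0000×16/36 = 880.4444 rpm, dir flips to −; running = −880.4444
Stage 2 [78T→78T]: ω = 880.4444×78/78 = 880.4444 rpm, dir flips to +; running = +880.4444
Stage 3 [78T→89T]: ω = 880.4444×78/89 = 771.6255 rpm, dir flips to −; running = −771.6255
Stage 4 [85T→14T]: ω = 771.6255×85/14 = 4684.8689 rpm, dir flips to +; running = +4684.8689

+4684.8689 rpm (same as input, |ω| = 4684.8689 rpm)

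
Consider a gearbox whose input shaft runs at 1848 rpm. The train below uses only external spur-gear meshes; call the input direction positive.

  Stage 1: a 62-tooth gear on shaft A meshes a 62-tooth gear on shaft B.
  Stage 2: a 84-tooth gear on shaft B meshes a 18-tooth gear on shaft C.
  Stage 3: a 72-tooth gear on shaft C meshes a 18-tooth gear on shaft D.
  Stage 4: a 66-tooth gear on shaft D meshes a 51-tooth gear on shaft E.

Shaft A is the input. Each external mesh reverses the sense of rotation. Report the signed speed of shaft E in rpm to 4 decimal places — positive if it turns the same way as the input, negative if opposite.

Stage 1 [62T→62T]: ω = 1848.0000×62/62 = 1848.0000 rpm, dir flips to −; running = −1848.0000
Stage 2 [84T→18T]: ω = 1848.0000×84/18 = 8624.0000 rpm, dir flips to +; running = +8624.0000
Stage 3 [72T→18T]: ω = 8624.0000×72/18 = 34496.0000 rpm, dir flips to −; running = −34496.0000
Stage 4 [66T→51T]: ω = 34496.0000×66/51 = 44641.8824 rpm, dir flips to +; running = +44641.8824

+44641.8824 rpm (same as input, |ω| = 44641.8824 rpm)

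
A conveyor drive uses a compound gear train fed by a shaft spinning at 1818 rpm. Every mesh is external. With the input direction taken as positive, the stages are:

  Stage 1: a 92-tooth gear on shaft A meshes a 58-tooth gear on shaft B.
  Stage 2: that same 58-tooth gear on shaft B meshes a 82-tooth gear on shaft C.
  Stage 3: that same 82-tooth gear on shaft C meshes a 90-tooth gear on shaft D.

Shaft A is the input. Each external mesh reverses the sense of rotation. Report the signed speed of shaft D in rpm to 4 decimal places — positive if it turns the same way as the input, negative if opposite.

Stage 1 [92T→58T]: ω = 1818.0000×92/58 = 2883.7241 rpm, dir flips to −; running = −2883.7241
Stage 2 [58T→82T]: ω = 2883.7241×58/82 = 2039.7073 rpm, dir flips to +; running = +2039.7073
Stage 3 [82T→90T]: ω = 2039.7073×82/90 = 1858.4000 rpm, dir flips to −; running = −1858.4000

-1858.4000 rpm (opposite to input, |ω| = 1858.4000 rpm)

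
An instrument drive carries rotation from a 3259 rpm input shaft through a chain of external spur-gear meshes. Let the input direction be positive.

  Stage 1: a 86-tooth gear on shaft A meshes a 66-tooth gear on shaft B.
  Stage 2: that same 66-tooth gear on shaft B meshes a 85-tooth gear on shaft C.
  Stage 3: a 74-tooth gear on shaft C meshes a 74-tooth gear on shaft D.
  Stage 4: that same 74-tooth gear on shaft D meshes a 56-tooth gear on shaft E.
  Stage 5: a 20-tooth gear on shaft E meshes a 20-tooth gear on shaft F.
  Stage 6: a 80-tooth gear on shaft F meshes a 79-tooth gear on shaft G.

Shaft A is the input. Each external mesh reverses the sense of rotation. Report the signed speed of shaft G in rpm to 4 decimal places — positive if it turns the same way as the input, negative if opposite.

+4412.3553 rpm (same as input, |ω| = 4412.3553 rpm)

Stage 1 [86T→66T]: ω = 3259.0000×86/66 = 4246.5758 rpm, dir flips to −; running = −4246.5758
Stage 2 [66T→85T]: ω = 4246.5758×66/85 = 3297.3412 rpm, dir flips to +; running = +3297.3412
Stage 3 [74T→74T]: ω = 3297.3412×74/74 = 3297.3412 rpm, dir flips to −; running = −3297.3412
Stage 4 [74T→56T]: ω = 3297.3412×74/56 = 4357.2008 rpm, dir flips to +; running = +4357.2008
Stage 5 [20T→20T]: ω = 4357.2008×20/20 = 4357.2008 rpm, dir flips to −; running = −4357.2008
Stage 6 [80T→79T]: ω = 4357.2008×80/79 = 4412.3553 rpm, dir flips to +; running = +4412.3553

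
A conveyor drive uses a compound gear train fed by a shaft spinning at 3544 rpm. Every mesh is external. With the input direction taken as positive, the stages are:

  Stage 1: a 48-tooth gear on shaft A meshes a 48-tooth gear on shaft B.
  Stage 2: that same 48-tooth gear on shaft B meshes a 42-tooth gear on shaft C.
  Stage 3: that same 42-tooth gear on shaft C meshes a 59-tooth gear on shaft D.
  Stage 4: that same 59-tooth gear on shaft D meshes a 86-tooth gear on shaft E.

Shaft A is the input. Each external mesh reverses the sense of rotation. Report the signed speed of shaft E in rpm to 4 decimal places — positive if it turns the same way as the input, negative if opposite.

+1978.0465 rpm (same as input, |ω| = 1978.0465 rpm)

Stage 1 [48T→48T]: ω = 3544.0000×48/48 = 3544.0000 rpm, dir flips to −; running = −3544.0000
Stage 2 [48T→42T]: ω = 3544.0000×48/42 = 4050.2857 rpm, dir flips to +; running = +4050.2857
Stage 3 [42T→59T]: ω = 4050.2857×42/59 = 2883.2542 rpm, dir flips to −; running = −2883.2542
Stage 4 [59T→86T]: ω = 2883.2542×59/86 = 1978.0465 rpm, dir flips to +; running = +1978.0465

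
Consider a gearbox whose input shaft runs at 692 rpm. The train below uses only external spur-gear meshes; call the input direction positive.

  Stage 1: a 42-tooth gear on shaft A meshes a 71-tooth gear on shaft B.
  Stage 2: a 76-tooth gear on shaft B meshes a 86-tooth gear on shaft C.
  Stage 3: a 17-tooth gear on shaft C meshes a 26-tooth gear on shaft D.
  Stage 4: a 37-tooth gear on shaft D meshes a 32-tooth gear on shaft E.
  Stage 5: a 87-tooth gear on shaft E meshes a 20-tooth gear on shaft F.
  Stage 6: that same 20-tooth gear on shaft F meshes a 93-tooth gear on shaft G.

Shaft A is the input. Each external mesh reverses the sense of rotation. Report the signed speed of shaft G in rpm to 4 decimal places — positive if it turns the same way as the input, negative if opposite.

Stage 1 [42T→71T]: ω = 692.0000×42/71 = 409.3521 rpm, dir flips to −; running = −409.3521
Stage 2 [76T→86T]: ω = 409.3521×76/86 = 361.7530 rpm, dir flips to +; running = +361.7530
Stage 3 [17T→26T]: ω = 361.7530×17/26 = 236.5308 rpm, dir flips to −; running = −236.5308
Stage 4 [37T→32T]: ω = 236.5308×37/32 = 273.4888 rpm, dir flips to +; running = +273.4888
Stage 5 [87T→20T]: ω = 273.4888×87/20 = 1189.6761 rpm, dir flips to −; running = −1189.6761
Stage 6 [20T→93T]: ω = 1189.6761×20/93 = 255.8443 rpm, dir flips to +; running = +255.8443

+255.8443 rpm (same as input, |ω| = 255.8443 rpm)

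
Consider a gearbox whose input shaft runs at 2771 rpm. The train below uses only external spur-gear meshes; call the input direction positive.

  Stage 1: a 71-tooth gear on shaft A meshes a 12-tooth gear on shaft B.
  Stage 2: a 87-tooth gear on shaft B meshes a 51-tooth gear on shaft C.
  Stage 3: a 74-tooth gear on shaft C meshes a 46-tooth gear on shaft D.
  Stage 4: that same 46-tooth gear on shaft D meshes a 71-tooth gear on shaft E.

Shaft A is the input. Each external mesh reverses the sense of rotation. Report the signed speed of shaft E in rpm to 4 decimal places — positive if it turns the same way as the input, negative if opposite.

Stage 1 [71T→12T]: ω = 2771.0000×71/12 = 16395.0833 rpm, dir flips to −; running = −16395.0833
Stage 2 [87T→51T]: ω = 16395.0833×87/51 = 27968.0833 rpm, dir flips to +; running = +27968.0833
Stage 3 [74T→46T]: ω = 27968.0833×74/46 = 44992.1341 rpm, dir flips to −; running = −44992.1341
Stage 4 [46T→71T]: ω = 44992.1341×46/71 = 29149.8333 rpm, dir flips to +; running = +29149.8333

+29149.8333 rpm (same as input, |ω| = 29149.8333 rpm)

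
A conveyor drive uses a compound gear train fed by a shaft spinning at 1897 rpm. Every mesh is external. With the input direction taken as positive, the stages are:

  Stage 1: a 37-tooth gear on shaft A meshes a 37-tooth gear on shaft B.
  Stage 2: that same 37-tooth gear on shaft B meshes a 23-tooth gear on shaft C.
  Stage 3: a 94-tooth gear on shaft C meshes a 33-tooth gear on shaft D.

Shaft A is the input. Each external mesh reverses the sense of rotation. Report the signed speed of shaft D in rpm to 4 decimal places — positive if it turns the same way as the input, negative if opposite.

Stage 1 [37T→37T]: ω = 1897.0000×37/37 = 1897.0000 rpm, dir flips to −; running = −1897.0000
Stage 2 [37T→23T]: ω = 1897.0000×37/23 = 3051.6957 rpm, dir flips to +; running = +3051.6957
Stage 3 [94T→33T]: ω = 3051.6957×94/33 = 8692.7088 rpm, dir flips to −; running = −8692.7088

-8692.7088 rpm (opposite to input, |ω| = 8692.7088 rpm)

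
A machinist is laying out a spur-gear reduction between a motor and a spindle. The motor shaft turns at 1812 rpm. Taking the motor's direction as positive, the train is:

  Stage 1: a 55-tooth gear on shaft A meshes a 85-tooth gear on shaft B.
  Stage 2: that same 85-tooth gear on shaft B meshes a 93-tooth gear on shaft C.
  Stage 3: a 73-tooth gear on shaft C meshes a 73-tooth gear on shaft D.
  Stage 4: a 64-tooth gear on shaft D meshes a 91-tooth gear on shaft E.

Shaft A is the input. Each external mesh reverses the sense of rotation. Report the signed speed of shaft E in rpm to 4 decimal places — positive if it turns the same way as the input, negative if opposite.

Stage 1 [55T→85T]: ω = 1812.0000×55/85 = 1172.4706 rpm, dir flips to −; running = −1172.4706
Stage 2 [85T→93T]: ω = 1172.4706×85/93 = 1071.6129 rpm, dir flips to +; running = +1071.6129
Stage 3 [73T→73T]: ω = 1071.6129×73/73 = 1071.6129 rpm, dir flips to −; running = −1071.6129
Stage 4 [64T→91T]: ω = 1071.6129×64/91 = 753.6618 rpm, dir flips to +; running = +753.6618

+753.6618 rpm (same as input, |ω| = 753.6618 rpm)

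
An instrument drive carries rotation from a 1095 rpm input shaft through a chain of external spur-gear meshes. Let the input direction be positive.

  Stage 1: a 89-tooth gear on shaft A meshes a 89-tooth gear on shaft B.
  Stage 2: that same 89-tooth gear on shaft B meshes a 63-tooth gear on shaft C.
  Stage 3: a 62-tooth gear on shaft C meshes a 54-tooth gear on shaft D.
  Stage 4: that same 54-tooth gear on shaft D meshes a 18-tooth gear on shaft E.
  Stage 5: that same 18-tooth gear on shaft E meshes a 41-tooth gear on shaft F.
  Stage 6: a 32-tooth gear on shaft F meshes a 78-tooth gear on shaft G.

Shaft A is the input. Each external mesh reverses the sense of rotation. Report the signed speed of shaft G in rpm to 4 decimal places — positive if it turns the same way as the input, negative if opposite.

Stage 1 [89T→89T]: ω = 1095.0000×89/89 = 1095.0000 rpm, dir flips to −; running = −1095.0000
Stage 2 [89T→63T]: ω = 1095.0000×89/63 = 1546.9048 rpm, dir flips to +; running = +1546.9048
Stage 3 [62T→54T]: ω = 1546.9048×62/54 = 1776.0758 rpm, dir flips to −; running = −1776.0758
Stage 4 [54T→18T]: ω = 1776.0758×54/18 = 5328.2275 rpm, dir flips to +; running = +5328.2275
Stage 5 [18T→41T]: ω = 5328.2275×18/41 = 2339.2218 rpm, dir flips to −; running = −2339.2218
Stage 6 [32T→78T]: ω = 2339.2218×32/78 = 959.6808 rpm, dir flips to +; running = +959.6808

+959.6808 rpm (same as input, |ω| = 959.6808 rpm)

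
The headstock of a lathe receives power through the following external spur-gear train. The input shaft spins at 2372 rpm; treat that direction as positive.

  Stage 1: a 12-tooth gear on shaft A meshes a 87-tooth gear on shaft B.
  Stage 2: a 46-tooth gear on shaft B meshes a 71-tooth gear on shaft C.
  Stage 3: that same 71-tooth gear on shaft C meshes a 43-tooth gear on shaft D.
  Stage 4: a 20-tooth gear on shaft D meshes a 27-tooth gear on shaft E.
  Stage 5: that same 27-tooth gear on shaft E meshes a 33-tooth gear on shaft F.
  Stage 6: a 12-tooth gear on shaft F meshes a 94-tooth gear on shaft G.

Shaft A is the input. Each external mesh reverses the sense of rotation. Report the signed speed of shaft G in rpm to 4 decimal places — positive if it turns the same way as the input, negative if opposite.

Stage 1 [12T→87T]: ω = 2372.0000×12/87 = 327.1724 rpm, dir flips to −; running = −327.1724
Stage 2 [46T→71T]: ω = 327.1724×46/71 = 211.9709 rpm, dir flips to +; running = +211.9709
Stage 3 [71T→43T]: ω = 211.9709×71/43 = 349.9984 rpm, dir flips to −; running = −349.9984
Stage 4 [20T→27T]: ω = 349.9984×20/27 = 259.2581 rpm, dir flips to +; running = +259.2581
Stage 5 [27T→33T]: ω = 259.2581×27/33 = 212.1202 rpm, dir flips to −; running = −212.1202
Stage 6 [12T→94T]: ω = 212.1202×12/94 = 27.0792 rpm, dir flips to +; running = +27.0792

+27.0792 rpm (same as input, |ω| = 27.0792 rpm)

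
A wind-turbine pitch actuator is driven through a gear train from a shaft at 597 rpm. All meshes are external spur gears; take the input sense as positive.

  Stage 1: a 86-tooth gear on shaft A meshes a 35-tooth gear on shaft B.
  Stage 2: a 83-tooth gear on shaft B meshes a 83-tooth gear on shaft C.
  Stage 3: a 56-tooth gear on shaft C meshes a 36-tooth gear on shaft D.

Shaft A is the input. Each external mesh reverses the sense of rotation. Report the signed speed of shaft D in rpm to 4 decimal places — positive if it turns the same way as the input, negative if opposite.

-2281.8667 rpm (opposite to input, |ω| = 2281.8667 rpm)

Stage 1 [86T→35T]: ω = 597.0000×86/35 = 1466.9143 rpm, dir flips to −; running = −1466.9143
Stage 2 [83T→83T]: ω = 1466.9143×83/83 = 1466.9143 rpm, dir flips to +; running = +1466.9143
Stage 3 [56T→36T]: ω = 1466.9143×56/36 = 2281.8667 rpm, dir flips to −; running = −2281.8667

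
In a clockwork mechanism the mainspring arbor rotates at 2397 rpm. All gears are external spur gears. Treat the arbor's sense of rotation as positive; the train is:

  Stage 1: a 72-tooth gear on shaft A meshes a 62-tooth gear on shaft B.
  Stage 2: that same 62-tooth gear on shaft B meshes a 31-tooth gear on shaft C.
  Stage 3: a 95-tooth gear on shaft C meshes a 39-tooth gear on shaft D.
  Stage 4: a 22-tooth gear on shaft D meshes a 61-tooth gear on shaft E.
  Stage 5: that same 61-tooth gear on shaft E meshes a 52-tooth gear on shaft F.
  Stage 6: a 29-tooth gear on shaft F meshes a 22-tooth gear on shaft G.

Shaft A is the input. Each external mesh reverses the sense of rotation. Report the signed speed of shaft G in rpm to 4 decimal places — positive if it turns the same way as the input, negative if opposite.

Stage 1 [72T→62T]: ω = 2397.0000×72/62 = 2783.6129 rpm, dir flips to −; running = −2783.6129
Stage 2 [62T→31T]: ω = 2783.6129×62/31 = 5567.2258 rpm, dir flips to +; running = +5567.2258
Stage 3 [95T→39T]: ω = 5567.2258×95/39 = 13561.1911 rpm, dir flips to −; running = −13561.1911
Stage 4 [22T→61T]: ω = 13561.1911×22/61 = 4890.9214 rpm, dir flips to +; running = +4890.9214
Stage 5 [61T→52T]: ω = 4890.9214×61/52 = 5737.4270 rpm, dir flips to −; running = −5737.4270
Stage 6 [29T→22T]: ω = 5737.4270×29/22 = 7562.9719 rpm, dir flips to +; running = +7562.9719

+7562.9719 rpm (same as input, |ω| = 7562.9719 rpm)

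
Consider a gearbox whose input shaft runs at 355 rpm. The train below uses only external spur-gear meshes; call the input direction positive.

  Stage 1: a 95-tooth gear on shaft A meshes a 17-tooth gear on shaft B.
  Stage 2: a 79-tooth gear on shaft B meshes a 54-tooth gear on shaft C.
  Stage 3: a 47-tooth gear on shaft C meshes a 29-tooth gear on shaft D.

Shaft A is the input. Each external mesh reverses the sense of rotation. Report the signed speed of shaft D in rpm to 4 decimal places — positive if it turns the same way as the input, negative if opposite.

Stage 1 [95T→17T]: ω = 355.0000×95/17 = 1983.8235 rpm, dir flips to −; running = −1983.8235
Stage 2 [79T→54T]: ω = 1983.8235×79/54 = 2902.2603 rpm, dir flips to +; running = +2902.2603
Stage 3 [47T→29T]: ω = 2902.2603×47/29 = 4703.6633 rpm, dir flips to −; running = −4703.6633

-4703.6633 rpm (opposite to input, |ω| = 4703.6633 rpm)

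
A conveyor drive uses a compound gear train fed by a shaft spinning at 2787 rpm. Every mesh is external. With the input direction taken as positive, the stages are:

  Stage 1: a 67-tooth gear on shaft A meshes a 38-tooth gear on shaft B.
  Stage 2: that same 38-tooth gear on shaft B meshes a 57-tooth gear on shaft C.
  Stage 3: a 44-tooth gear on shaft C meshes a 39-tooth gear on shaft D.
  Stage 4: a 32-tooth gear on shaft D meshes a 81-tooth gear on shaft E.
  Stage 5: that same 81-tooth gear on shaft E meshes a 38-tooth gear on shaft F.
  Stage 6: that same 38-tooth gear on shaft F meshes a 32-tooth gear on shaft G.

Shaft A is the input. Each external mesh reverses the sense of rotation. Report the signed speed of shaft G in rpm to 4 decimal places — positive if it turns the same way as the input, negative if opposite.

Stage 1 [67T→38T]: ω = 2787.0000×67/38 = 4913.9211 rpm, dir flips to −; running = −4913.9211
Stage 2 [38T→57T]: ω = 4913.9211×38/57 = 3275.9474 rpm, dir flips to +; running = +3275.9474
Stage 3 [44T→39T]: ω = 3275.9474×44/39 = 3695.9406 rpm, dir flips to −; running = −3695.9406
Stage 4 [32T→81T]: ω = 3695.9406×32/81 = 1460.1247 rpm, dir flips to +; running = +1460.1247
Stage 5 [81T→38T]: ω = 1460.1247×81/38 = 3112.3710 rpm, dir flips to −; running = −3112.3710
Stage 6 [38T→32T]: ω = 3112.3710×38/32 = 3695.9406 rpm, dir flips to +; running = +3695.9406

+3695.9406 rpm (same as input, |ω| = 3695.9406 rpm)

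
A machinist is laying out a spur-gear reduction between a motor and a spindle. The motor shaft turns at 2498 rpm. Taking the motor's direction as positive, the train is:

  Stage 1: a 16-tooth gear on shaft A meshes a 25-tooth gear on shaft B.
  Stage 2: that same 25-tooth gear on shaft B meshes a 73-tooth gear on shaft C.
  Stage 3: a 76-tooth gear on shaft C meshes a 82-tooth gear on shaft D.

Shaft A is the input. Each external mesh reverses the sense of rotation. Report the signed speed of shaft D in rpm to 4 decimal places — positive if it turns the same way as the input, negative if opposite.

-507.4454 rpm (opposite to input, |ω| = 507.4454 rpm)

Stage 1 [16T→25T]: ω = 2498.0000×16/25 = 1598.7200 rpm, dir flips to −; running = −1598.7200
Stage 2 [25T→73T]: ω = 1598.7200×25/73 = 547.5068 rpm, dir flips to +; running = +547.5068
Stage 3 [76T→82T]: ω = 547.5068×76/82 = 507.4454 rpm, dir flips to −; running = −507.4454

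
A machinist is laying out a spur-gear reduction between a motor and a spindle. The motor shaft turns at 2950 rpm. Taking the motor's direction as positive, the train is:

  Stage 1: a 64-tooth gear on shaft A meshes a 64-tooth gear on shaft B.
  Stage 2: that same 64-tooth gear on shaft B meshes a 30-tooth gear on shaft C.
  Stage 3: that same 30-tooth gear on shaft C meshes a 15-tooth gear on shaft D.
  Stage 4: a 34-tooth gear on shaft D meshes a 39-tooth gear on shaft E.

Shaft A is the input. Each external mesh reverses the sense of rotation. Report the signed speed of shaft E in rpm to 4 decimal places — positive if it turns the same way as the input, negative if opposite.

Stage 1 [64T→64T]: ω = 2950.0000×64/64 = 2950.0000 rpm, dir flips to −; running = −2950.0000
Stage 2 [64T→30T]: ω = 2950.0000×64/30 = 6293.3333 rpm, dir flips to +; running = +6293.3333
Stage 3 [30T→15T]: ω = 6293.3333×30/15 = 12586.6667 rpm, dir flips to −; running = −12586.6667
Stage 4 [34T→39T]: ω = 12586.6667×34/39 = 10972.9915 rpm, dir flips to +; running = +10972.9915

+10972.9915 rpm (same as input, |ω| = 10972.9915 rpm)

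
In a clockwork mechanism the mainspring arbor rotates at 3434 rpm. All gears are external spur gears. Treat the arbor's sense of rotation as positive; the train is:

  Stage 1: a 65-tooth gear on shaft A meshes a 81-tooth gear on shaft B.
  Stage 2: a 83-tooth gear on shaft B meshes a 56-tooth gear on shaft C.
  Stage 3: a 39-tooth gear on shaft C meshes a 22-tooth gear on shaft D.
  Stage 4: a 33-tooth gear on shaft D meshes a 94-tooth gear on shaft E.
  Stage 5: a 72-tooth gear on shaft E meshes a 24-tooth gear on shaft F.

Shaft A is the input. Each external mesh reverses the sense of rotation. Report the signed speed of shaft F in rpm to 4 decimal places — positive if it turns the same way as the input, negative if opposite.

Stage 1 [65T→81T]: ω = 3434.0000×65/81 = 2755.6790 rpm, dir flips to −; running = −2755.6790
Stage 2 [83T→56T]: ω = 2755.6790×83/56 = 4084.3100 rpm, dir flips to +; running = +4084.3100
Stage 3 [39T→22T]: ω = 4084.3100×39/22 = 7240.3677 rpm, dir flips to −; running = −7240.3677
Stage 4 [33T→94T]: ω = 7240.3677×33/94 = 2541.8312 rpm, dir flips to +; running = +2541.8312
Stage 5 [72T→24T]: ω = 2541.8312×72/24 = 7625.4936 rpm, dir flips to −; running = −7625.4936

-7625.4936 rpm (opposite to input, |ω| = 7625.4936 rpm)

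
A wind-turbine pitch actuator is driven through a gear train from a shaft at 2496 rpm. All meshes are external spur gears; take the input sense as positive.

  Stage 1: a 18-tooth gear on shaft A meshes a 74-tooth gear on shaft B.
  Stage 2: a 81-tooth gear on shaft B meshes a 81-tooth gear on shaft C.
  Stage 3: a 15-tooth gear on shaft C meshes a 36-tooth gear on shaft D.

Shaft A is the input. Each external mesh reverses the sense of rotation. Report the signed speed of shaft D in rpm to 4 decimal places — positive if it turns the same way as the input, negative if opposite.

-252.9730 rpm (opposite to input, |ω| = 252.9730 rpm)

Stage 1 [18T→74T]: ω = 2496.0000×18/74 = 607.1351 rpm, dir flips to −; running = −607.1351
Stage 2 [81T→81T]: ω = 607.1351×81/81 = 607.1351 rpm, dir flips to +; running = +607.1351
Stage 3 [15T→36T]: ω = 607.1351×15/36 = 252.9730 rpm, dir flips to −; running = −252.9730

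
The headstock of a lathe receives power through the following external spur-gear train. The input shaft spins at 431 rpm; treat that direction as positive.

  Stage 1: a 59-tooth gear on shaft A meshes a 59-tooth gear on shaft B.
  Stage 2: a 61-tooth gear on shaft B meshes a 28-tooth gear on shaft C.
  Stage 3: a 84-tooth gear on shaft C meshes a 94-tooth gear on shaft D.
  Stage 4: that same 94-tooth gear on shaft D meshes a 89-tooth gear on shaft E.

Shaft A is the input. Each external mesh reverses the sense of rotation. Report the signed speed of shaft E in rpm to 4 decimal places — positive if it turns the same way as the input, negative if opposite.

Stage 1 [59T→59T]: ω = 431.0000×59/59 = 431.0000 rpm, dir flips to −; running = −431.0000
Stage 2 [61T→28T]: ω = 431.0000×61/28 = 938.9643 rpm, dir flips to +; running = +938.9643
Stage 3 [84T→94T]: ω = 938.9643×84/94 = 839.0745 rpm, dir flips to −; running = −839.0745
Stage 4 [94T→89T]: ω = 839.0745×94/89 = 886.2135 rpm, dir flips to +; running = +886.2135

+886.2135 rpm (same as input, |ω| = 886.2135 rpm)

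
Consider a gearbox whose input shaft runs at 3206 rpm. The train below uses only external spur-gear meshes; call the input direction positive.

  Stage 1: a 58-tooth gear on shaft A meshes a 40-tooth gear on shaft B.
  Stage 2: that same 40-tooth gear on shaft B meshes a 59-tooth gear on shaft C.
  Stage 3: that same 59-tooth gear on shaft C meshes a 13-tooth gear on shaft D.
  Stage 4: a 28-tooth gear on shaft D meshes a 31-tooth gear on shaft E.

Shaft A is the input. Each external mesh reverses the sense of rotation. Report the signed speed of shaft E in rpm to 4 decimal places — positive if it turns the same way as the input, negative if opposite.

+12919.4640 rpm (same as input, |ω| = 12919.4640 rpm)

Stage 1 [58T→40T]: ω = 3206.0000×58/40 = 4648.7000 rpm, dir flips to −; running = −4648.7000
Stage 2 [40T→59T]: ω = 4648.7000×40/59 = 3151.6610 rpm, dir flips to +; running = +3151.6610
Stage 3 [59T→13T]: ω = 3151.6610×59/13 = 14303.6923 rpm, dir flips to −; running = −14303.6923
Stage 4 [28T→31T]: ω = 14303.6923×28/31 = 12919.4640 rpm, dir flips to +; running = +12919.4640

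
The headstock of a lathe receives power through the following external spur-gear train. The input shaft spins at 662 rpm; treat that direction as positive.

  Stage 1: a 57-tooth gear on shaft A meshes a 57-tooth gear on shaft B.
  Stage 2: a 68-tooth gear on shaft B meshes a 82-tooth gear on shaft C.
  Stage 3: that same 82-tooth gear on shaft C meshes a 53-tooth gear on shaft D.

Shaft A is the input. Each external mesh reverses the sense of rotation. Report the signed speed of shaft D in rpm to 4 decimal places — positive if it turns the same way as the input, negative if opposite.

-849.3585 rpm (opposite to input, |ω| = 849.3585 rpm)

Stage 1 [57T→57T]: ω = 662.0000×57/57 = 662.0000 rpm, dir flips to −; running = −662.0000
Stage 2 [68T→82T]: ω = 662.0000×68/82 = 548.9756 rpm, dir flips to +; running = +548.9756
Stage 3 [82T→53T]: ω = 548.9756×82/53 = 849.3585 rpm, dir flips to −; running = −849.3585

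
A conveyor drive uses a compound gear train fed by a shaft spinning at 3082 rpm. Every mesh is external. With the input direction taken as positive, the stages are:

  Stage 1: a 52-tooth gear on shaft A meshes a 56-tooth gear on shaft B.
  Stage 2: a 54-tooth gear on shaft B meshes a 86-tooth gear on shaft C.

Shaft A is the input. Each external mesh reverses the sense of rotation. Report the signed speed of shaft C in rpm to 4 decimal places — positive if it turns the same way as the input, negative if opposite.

Stage 1 [52T→56T]: ω = 3082.0000×52/56 = 2861.8571 rpm, dir flips to −; running = −2861.8571
Stage 2 [54T→86T]: ω = 2861.8571×54/86 = 1796.9801 rpm, dir flips to +; running = +1796.9801

+1796.9801 rpm (same as input, |ω| = 1796.9801 rpm)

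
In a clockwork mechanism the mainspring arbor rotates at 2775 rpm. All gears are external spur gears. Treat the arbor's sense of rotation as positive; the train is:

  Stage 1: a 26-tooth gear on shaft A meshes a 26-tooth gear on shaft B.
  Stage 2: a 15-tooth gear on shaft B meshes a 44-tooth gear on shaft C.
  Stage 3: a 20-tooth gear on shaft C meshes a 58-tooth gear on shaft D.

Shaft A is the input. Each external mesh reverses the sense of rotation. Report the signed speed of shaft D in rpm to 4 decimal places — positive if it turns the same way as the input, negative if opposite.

Stage 1 [26T→26T]: ω = 2775.0000×26/26 = 2775.0000 rpm, dir flips to −; running = −2775.0000
Stage 2 [15T→44T]: ω = 2775.0000×15/44 = 946.0227 rpm, dir flips to +; running = +946.0227
Stage 3 [20T→58T]: ω = 946.0227×20/58 = 326.2147 rpm, dir flips to −; running = −326.2147

-326.2147 rpm (opposite to input, |ω| = 326.2147 rpm)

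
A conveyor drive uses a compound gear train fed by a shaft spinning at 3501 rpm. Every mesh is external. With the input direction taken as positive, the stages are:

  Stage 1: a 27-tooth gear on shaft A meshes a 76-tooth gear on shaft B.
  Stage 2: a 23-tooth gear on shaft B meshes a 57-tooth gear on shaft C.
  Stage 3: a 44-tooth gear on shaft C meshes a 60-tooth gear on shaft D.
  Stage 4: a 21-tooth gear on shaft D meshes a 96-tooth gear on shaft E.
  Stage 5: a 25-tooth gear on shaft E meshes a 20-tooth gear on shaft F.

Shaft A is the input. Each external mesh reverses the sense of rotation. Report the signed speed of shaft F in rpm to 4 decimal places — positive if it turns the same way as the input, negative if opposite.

Stage 1 [27T→76T]: ω = 3501.0000×27/76 = 1243.7763 rpm, dir flips to −; running = −1243.7763
Stage 2 [23T→57T]: ω = 1243.7763×23/57 = 501.8747 rpm, dir flips to +; running = +501.8747
Stage 3 [44T→60T]: ω = 501.8747×44/60 = 368.0414 rpm, dir flips to −; running = −368.0414
Stage 4 [21T→96T]: ω = 368.0414×21/96 = 80.5091 rpm, dir flips to +; running = +80.5091
Stage 5 [25T→20T]: ω = 80.5091×25/20 = 100.6363 rpm, dir flips to −; running = −100.6363

-100.6363 rpm (opposite to input, |ω| = 100.6363 rpm)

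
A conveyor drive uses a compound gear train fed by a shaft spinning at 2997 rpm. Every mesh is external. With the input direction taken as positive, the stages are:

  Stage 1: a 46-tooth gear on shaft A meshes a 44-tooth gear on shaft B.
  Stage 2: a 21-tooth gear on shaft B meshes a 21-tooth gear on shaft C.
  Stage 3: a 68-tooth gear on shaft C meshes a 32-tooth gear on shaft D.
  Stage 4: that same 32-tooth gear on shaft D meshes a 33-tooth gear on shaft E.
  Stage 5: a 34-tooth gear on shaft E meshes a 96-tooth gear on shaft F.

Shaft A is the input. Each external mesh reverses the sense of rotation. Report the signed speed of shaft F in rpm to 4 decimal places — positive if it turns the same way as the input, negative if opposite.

Stage 1 [46T→44T]: ω = 2997.0000×46/44 = 3133.2273 rpm, dir flips to −; running = −3133.2273
Stage 2 [21T→21T]: ω = 3133.2273×21/21 = 3133.2273 rpm, dir flips to +; running = +3133.2273
Stage 3 [68T→32T]: ω = 3133.2273×68/32 = 6658.1080 rpm, dir flips to −; running = −6658.1080
Stage 4 [32T→33T]: ω = 6658.1080×32/33 = 6456.3471 rpm, dir flips to +; running = +6456.3471
Stage 5 [34T→96T]: ω = 6456.3471×34/96 = 2286.6229 rpm, dir flips to −; running = −2286.6229

-2286.6229 rpm (opposite to input, |ω| = 2286.6229 rpm)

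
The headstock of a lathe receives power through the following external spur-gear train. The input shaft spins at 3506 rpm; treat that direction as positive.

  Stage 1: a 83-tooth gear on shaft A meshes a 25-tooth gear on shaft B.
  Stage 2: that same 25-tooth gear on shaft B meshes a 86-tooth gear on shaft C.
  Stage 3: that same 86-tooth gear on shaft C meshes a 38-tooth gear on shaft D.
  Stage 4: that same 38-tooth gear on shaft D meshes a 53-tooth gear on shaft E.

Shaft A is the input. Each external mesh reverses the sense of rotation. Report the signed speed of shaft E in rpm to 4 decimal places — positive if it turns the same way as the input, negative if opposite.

+5490.5283 rpm (same as input, |ω| = 5490.5283 rpm)

Stage 1 [83T→25T]: ω = 3506.0000×83/25 = 11639.9200 rpm, dir flips to −; running = −11639.9200
Stage 2 [25T→86T]: ω = 11639.9200×25/86 = 3383.6977 rpm, dir flips to +; running = +3383.6977
Stage 3 [86T→38T]: ω = 3383.6977×86/38 = 7657.8421 rpm, dir flips to −; running = −7657.8421
Stage 4 [38T→53T]: ω = 7657.8421×38/53 = 5490.5283 rpm, dir flips to +; running = +5490.5283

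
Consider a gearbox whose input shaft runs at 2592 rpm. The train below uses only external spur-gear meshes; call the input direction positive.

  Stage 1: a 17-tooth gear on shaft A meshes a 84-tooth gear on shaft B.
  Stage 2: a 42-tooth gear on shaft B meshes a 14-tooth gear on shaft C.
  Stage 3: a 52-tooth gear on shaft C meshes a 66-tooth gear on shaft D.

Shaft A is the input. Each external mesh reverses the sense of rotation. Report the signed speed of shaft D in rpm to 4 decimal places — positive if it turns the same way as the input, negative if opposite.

-1239.8961 rpm (opposite to input, |ω| = 1239.8961 rpm)

Stage 1 [17T→84T]: ω = 2592.0000×17/84 = 524.5714 rpm, dir flips to −; running = −524.5714
Stage 2 [42T→14T]: ω = 524.5714×42/14 = 1573.7143 rpm, dir flips to +; running = +1573.7143
Stage 3 [52T→66T]: ω = 1573.7143×52/66 = 1239.8961 rpm, dir flips to −; running = −1239.8961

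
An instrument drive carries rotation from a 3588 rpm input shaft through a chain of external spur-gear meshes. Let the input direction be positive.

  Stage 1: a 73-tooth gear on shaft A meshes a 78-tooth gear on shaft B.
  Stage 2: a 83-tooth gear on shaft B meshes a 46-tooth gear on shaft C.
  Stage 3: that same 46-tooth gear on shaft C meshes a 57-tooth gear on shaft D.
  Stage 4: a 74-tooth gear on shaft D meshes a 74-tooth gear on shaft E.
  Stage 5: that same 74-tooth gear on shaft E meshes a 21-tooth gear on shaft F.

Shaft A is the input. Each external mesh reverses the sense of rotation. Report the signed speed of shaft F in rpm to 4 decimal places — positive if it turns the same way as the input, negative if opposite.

-17230.4394 rpm (opposite to input, |ω| = 17230.4394 rpm)

Stage 1 [73T→78T]: ω = 3588.0000×73/78 = 3358.0000 rpm, dir flips to −; running = −3358.0000
Stage 2 [83T→46T]: ω = 3358.0000×83/46 = 6059.0000 rpm, dir flips to +; running = +6059.0000
Stage 3 [46T→57T]: ω = 6059.0000×46/57 = 4889.7193 rpm, dir flips to −; running = −4889.7193
Stage 4 [74T→74T]: ω = 4889.7193×74/74 = 4889.7193 rpm, dir flips to +; running = +4889.7193
Stage 5 [74T→21T]: ω = 4889.7193×74/21 = 17230.4394 rpm, dir flips to −; running = −17230.4394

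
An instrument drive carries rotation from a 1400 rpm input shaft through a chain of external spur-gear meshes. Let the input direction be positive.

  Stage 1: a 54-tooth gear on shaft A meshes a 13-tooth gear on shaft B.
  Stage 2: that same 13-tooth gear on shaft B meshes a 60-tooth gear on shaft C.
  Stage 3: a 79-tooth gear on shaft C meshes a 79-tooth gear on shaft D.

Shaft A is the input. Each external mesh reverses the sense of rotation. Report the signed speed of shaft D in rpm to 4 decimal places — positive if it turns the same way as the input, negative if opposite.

-1260.0000 rpm (opposite to input, |ω| = 1260.0000 rpm)

Stage 1 [54T→13T]: ω = 1400.0000×54/13 = 5815.3846 rpm, dir flips to −; running = −5815.3846
Stage 2 [13T→60T]: ω = 5815.3846×13/60 = 1260.0000 rpm, dir flips to +; running = +1260.0000
Stage 3 [79T→79T]: ω = 1260.0000×79/79 = 1260.0000 rpm, dir flips to −; running = −1260.0000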